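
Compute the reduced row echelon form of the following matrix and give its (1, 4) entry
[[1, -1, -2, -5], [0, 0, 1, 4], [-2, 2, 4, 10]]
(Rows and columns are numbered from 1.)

3

r3 → r3 + 2·r1
  [ 1  -1  -2  -5 ]
  [ 0   0   1   4 ]
  [ 0   0   0   0 ]
r1 → r1 + 2·r2
  [ 1  -1  0  3 ]
  [ 0   0  1  4 ]
  [ 0   0  0  0 ]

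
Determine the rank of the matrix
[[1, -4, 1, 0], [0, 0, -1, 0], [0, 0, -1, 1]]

rank = 3

Multiply r2 by -1.
  [ 1  -4   1  0 ]
  [ 0   0   1  0 ]
  [ 0   0  -1  1 ]
Add r2 to r3.
  [ 1  -4  1  0 ]
  [ 0   0  1  0 ]
  [ 0   0  0  1 ]
Subtract r2 from r1.
  [ 1  -4  0  0 ]
  [ 0   0  1  0 ]
  [ 0   0  0  1 ]
The reduced form has 3 nonzero rows.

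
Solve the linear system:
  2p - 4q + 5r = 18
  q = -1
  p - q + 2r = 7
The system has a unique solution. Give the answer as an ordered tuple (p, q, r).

(2, -1, 2)

Form the augmented matrix and row-reduce:
  [ 2  -4  5  |  18 ]
  [ 0   1  0  |  -1 ]
  [ 1  -1  2  |   7 ]
R1 ← 1/2·R1
  [ 1  -2  5/2  |   9 ]
  [ 0   1    0  |  -1 ]
  [ 1  -1    2  |   7 ]
R3 ← R3 − R1
  [ 1  -2   5/2  |   9 ]
  [ 0   1     0  |  -1 ]
  [ 0   1  -1/2  |  -2 ]
R3 ← R3 − R2
  [ 1  -2   5/2  |   9 ]
  [ 0   1     0  |  -1 ]
  [ 0   0  -1/2  |  -1 ]
R3 ← -2·R3
  [ 1  -2  5/2  |   9 ]
  [ 0   1    0  |  -1 ]
  [ 0   0    1  |   2 ]
R1 ← R1 − 5/2·R3
  [ 1  -2  0  |   4 ]
  [ 0   1  0  |  -1 ]
  [ 0   0  1  |   2 ]
R1 ← R1 + 2·R2
  [ 1  0  0  |   2 ]
  [ 0  1  0  |  -1 ]
  [ 0  0  1  |   2 ]
Reading off the last column: p = 2, q = -1, r = 2.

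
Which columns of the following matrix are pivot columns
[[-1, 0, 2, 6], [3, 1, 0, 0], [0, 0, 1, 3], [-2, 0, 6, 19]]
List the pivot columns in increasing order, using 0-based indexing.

0, 1, 2, 3

Multiply ρ1 by -1.
Subtract 3 times ρ1 from ρ2.
Add 2 times ρ1 to ρ4.
Subtract 2 times ρ3 from ρ4.
Subtract 3 times ρ4 from ρ3.
Subtract 18 times ρ4 from ρ2.
Add 6 times ρ4 to ρ1.
Subtract 6 times ρ3 from ρ2.
Add 2 times ρ3 to ρ1.
Pivot columns are the columns containing a leading 1.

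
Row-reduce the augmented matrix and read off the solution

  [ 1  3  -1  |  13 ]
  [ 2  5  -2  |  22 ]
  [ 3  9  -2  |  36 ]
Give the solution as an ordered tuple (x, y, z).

(-2, 4, -3)

Subtract 2 times ρ1 from ρ2.
Subtract 3 times ρ1 from ρ3.
Multiply ρ2 by -1.
Add ρ3 to ρ1.
Subtract 3 times ρ2 from ρ1.
Reading off the last column: x = -2, y = 4, z = -3.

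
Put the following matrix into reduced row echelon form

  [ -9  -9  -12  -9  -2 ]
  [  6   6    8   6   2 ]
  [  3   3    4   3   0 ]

[[1, 1, 4/3, 1, 0], [0, 0, 0, 0, 1], [0, 0, 0, 0, 0]]

Multiply r1 by -1/9.
  [ 1  1  4/3  1  2/9 ]
  [ 6  6    8  6    2 ]
  [ 3  3    4  3    0 ]
Subtract 6 times r1 from r2.
  [ 1  1  4/3  1  2/9 ]
  [ 0  0    0  0  2/3 ]
  [ 3  3    4  3    0 ]
Subtract 3 times r1 from r3.
  [ 1  1  4/3  1   2/9 ]
  [ 0  0    0  0   2/3 ]
  [ 0  0    0  0  -2/3 ]
Multiply r2 by 3/2.
  [ 1  1  4/3  1   2/9 ]
  [ 0  0    0  0     1 ]
  [ 0  0    0  0  -2/3 ]
Add 2/3 times r2 to r3.
  [ 1  1  4/3  1  2/9 ]
  [ 0  0    0  0    1 ]
  [ 0  0    0  0    0 ]
Subtract 2/9 times r2 from r1.
  [ 1  1  4/3  1  0 ]
  [ 0  0    0  0  1 ]
  [ 0  0    0  0  0 ]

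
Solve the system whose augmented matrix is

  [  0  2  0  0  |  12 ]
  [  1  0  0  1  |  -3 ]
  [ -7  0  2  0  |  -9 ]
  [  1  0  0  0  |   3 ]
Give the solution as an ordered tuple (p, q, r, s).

Swap r1 and r2.
  [  1  0  0  1  |  -3 ]
  [  0  2  0  0  |  12 ]
  [ -7  0  2  0  |  -9 ]
  [  1  0  0  0  |   3 ]
Add 7 times r1 to r3.
  [ 1  0  0  1  |   -3 ]
  [ 0  2  0  0  |   12 ]
  [ 0  0  2  7  |  -30 ]
  [ 1  0  0  0  |    3 ]
Subtract r1 from r4.
  [ 1  0  0   1  |   -3 ]
  [ 0  2  0   0  |   12 ]
  [ 0  0  2   7  |  -30 ]
  [ 0  0  0  -1  |    6 ]
Multiply r2 by 1/2.
  [ 1  0  0   1  |   -3 ]
  [ 0  1  0   0  |    6 ]
  [ 0  0  2   7  |  -30 ]
  [ 0  0  0  -1  |    6 ]
Multiply r3 by 1/2.
  [ 1  0  0    1  |   -3 ]
  [ 0  1  0    0  |    6 ]
  [ 0  0  1  7/2  |  -15 ]
  [ 0  0  0   -1  |    6 ]
Multiply r4 by -1.
  [ 1  0  0    1  |   -3 ]
  [ 0  1  0    0  |    6 ]
  [ 0  0  1  7/2  |  -15 ]
  [ 0  0  0    1  |   -6 ]
Subtract 7/2 times r4 from r3.
  [ 1  0  0  1  |  -3 ]
  [ 0  1  0  0  |   6 ]
  [ 0  0  1  0  |   6 ]
  [ 0  0  0  1  |  -6 ]
Subtract r4 from r1.
  [ 1  0  0  0  |   3 ]
  [ 0  1  0  0  |   6 ]
  [ 0  0  1  0  |   6 ]
  [ 0  0  0  1  |  -6 ]
Reading off the last column: p = 3, q = 6, r = 6, s = -6.

(3, 6, 6, -6)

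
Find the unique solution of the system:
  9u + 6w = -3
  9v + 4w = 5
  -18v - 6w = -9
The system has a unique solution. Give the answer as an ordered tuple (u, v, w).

(-2/3, 1/3, 1/2)

Form the augmented matrix and row-reduce:
  [ 9    0   6  |  -3 ]
  [ 0    9   4  |   5 ]
  [ 0  -18  -6  |  -9 ]
Multiply r1 by 1/9.
  [ 1    0  2/3  |  -1/3 ]
  [ 0    9    4  |     5 ]
  [ 0  -18   -6  |    -9 ]
Multiply r2 by 1/9.
  [ 1    0  2/3  |  -1/3 ]
  [ 0    1  4/9  |   5/9 ]
  [ 0  -18   -6  |    -9 ]
Add 18 times r2 to r3.
  [ 1  0  2/3  |  -1/3 ]
  [ 0  1  4/9  |   5/9 ]
  [ 0  0    2  |     1 ]
Multiply r3 by 1/2.
  [ 1  0  2/3  |  -1/3 ]
  [ 0  1  4/9  |   5/9 ]
  [ 0  0    1  |   1/2 ]
Subtract 4/9 times r3 from r2.
  [ 1  0  2/3  |  -1/3 ]
  [ 0  1    0  |   1/3 ]
  [ 0  0    1  |   1/2 ]
Subtract 2/3 times r3 from r1.
  [ 1  0  0  |  -2/3 ]
  [ 0  1  0  |   1/3 ]
  [ 0  0  1  |   1/2 ]
Reading off the last column: u = -2/3, v = 1/3, w = 1/2.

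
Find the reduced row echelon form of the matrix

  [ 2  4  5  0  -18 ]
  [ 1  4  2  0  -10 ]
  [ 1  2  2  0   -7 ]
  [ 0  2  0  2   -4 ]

[[1, 0, 0, 0, 4], [0, 1, 0, 0, -3/2], [0, 0, 1, 0, -4], [0, 0, 0, 1, -1/2]]

R1 → 1/2·R1
R2 → R2 − R1
R3 → R3 − R1
R2 → 1/2·R2
R4 → R4 − 2·R2
R3 → -2·R3
R4 → R4 − 1/2·R3
R4 → 1/2·R4
R2 → R2 + 1/4·R3
R1 → R1 − 5/2·R3
R1 → R1 − 2·R2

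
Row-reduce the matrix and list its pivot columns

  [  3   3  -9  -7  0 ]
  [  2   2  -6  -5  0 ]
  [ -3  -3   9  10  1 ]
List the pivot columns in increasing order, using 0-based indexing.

0, 3, 4

R1 ← 1/3·R1
  [  1   1  -3  -7/3  0 ]
  [  2   2  -6    -5  0 ]
  [ -3  -3   9    10  1 ]
R2 ← R2 − 2·R1
  [  1   1  -3  -7/3  0 ]
  [  0   0   0  -1/3  0 ]
  [ -3  -3   9    10  1 ]
R3 ← R3 + 3·R1
  [ 1  1  -3  -7/3  0 ]
  [ 0  0   0  -1/3  0 ]
  [ 0  0   0     3  1 ]
R2 ← -3·R2
  [ 1  1  -3  -7/3  0 ]
  [ 0  0   0     1  0 ]
  [ 0  0   0     3  1 ]
R3 ← R3 − 3·R2
  [ 1  1  -3  -7/3  0 ]
  [ 0  0   0     1  0 ]
  [ 0  0   0     0  1 ]
R1 ← R1 + 7/3·R2
  [ 1  1  -3  0  0 ]
  [ 0  0   0  1  0 ]
  [ 0  0   0  0  1 ]
Pivot columns are the columns containing a leading 1.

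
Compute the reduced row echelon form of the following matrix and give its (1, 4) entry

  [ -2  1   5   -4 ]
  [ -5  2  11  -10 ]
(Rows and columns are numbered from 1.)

2

Multiply R1 by -1/2.
  [  1  -1/2  -5/2    2 ]
  [ -5     2    11  -10 ]
Add 5 times R1 to R2.
  [ 1  -1/2  -5/2  2 ]
  [ 0  -1/2  -3/2  0 ]
Multiply R2 by -2.
  [ 1  -1/2  -5/2  2 ]
  [ 0     1     3  0 ]
Add 1/2 times R2 to R1.
  [ 1  0  -1  2 ]
  [ 0  1   3  0 ]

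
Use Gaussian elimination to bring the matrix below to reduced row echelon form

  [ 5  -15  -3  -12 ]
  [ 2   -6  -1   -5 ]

[[1, -3, 0, -3], [0, 0, 1, -1]]

ρ1 := 1/5·ρ1
  [ 1  -3  -3/5  -12/5 ]
  [ 2  -6    -1     -5 ]
ρ2 := ρ2 − 2·ρ1
  [ 1  -3  -3/5  -12/5 ]
  [ 0   0   1/5   -1/5 ]
ρ2 := 5·ρ2
  [ 1  -3  -3/5  -12/5 ]
  [ 0   0     1     -1 ]
ρ1 := ρ1 + 3/5·ρ2
  [ 1  -3  0  -3 ]
  [ 0   0  1  -1 ]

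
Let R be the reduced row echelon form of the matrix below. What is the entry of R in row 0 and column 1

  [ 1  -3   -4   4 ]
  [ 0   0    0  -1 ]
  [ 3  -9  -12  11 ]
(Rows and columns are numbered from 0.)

-3

ρ3 -> ρ3 − 3·ρ1
  [ 1  -3  -4   4 ]
  [ 0   0   0  -1 ]
  [ 0   0   0  -1 ]
ρ2 -> -1·ρ2
  [ 1  -3  -4   4 ]
  [ 0   0   0   1 ]
  [ 0   0   0  -1 ]
ρ3 -> ρ3 + ρ2
  [ 1  -3  -4  4 ]
  [ 0   0   0  1 ]
  [ 0   0   0  0 ]
ρ1 -> ρ1 − 4·ρ2
  [ 1  -3  -4  0 ]
  [ 0   0   0  1 ]
  [ 0   0   0  0 ]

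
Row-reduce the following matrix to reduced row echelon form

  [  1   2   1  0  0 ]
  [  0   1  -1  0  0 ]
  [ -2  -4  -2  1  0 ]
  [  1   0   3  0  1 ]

[[1, 0, 3, 0, 0], [0, 1, -1, 0, 0], [0, 0, 0, 1, 0], [0, 0, 0, 0, 1]]

Add 2 times R1 to R3.
  [ 1  2   1  0  0 ]
  [ 0  1  -1  0  0 ]
  [ 0  0   0  1  0 ]
  [ 1  0   3  0  1 ]
Subtract R1 from R4.
  [ 1   2   1  0  0 ]
  [ 0   1  -1  0  0 ]
  [ 0   0   0  1  0 ]
  [ 0  -2   2  0  1 ]
Add 2 times R2 to R4.
  [ 1  2   1  0  0 ]
  [ 0  1  -1  0  0 ]
  [ 0  0   0  1  0 ]
  [ 0  0   0  0  1 ]
Subtract 2 times R2 from R1.
  [ 1  0   3  0  0 ]
  [ 0  1  -1  0  0 ]
  [ 0  0   0  1  0 ]
  [ 0  0   0  0  1 ]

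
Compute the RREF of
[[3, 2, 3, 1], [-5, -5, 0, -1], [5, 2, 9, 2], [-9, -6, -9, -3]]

[[1, 0, 3, 0], [0, 1, -3, 0], [0, 0, 0, 1], [0, 0, 0, 0]]

r1 -> 1/3·r1
  [  1  2/3   1  1/3 ]
  [ -5   -5   0   -1 ]
  [  5    2   9    2 ]
  [ -9   -6  -9   -3 ]
r2 -> r2 + 5·r1
  [  1   2/3   1  1/3 ]
  [  0  -5/3   5  2/3 ]
  [  5     2   9    2 ]
  [ -9    -6  -9   -3 ]
r3 -> r3 − 5·r1
  [  1   2/3   1  1/3 ]
  [  0  -5/3   5  2/3 ]
  [  0  -4/3   4  1/3 ]
  [ -9    -6  -9   -3 ]
r4 -> r4 + 9·r1
  [ 1   2/3  1  1/3 ]
  [ 0  -5/3  5  2/3 ]
  [ 0  -4/3  4  1/3 ]
  [ 0     0  0    0 ]
r2 -> -3/5·r2
  [ 1   2/3   1   1/3 ]
  [ 0     1  -3  -2/5 ]
  [ 0  -4/3   4   1/3 ]
  [ 0     0   0     0 ]
r3 -> r3 + 4/3·r2
  [ 1  2/3   1   1/3 ]
  [ 0    1  -3  -2/5 ]
  [ 0    0   0  -1/5 ]
  [ 0    0   0     0 ]
r3 -> -5·r3
  [ 1  2/3   1   1/3 ]
  [ 0    1  -3  -2/5 ]
  [ 0    0   0     1 ]
  [ 0    0   0     0 ]
r2 -> r2 + 2/5·r3
  [ 1  2/3   1  1/3 ]
  [ 0    1  -3    0 ]
  [ 0    0   0    1 ]
  [ 0    0   0    0 ]
r1 -> r1 − 1/3·r3
  [ 1  2/3   1  0 ]
  [ 0    1  -3  0 ]
  [ 0    0   0  1 ]
  [ 0    0   0  0 ]
r1 -> r1 − 2/3·r2
  [ 1  0   3  0 ]
  [ 0  1  -3  0 ]
  [ 0  0   0  1 ]
  [ 0  0   0  0 ]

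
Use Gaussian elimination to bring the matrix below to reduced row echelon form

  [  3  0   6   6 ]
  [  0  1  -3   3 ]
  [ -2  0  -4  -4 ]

[[1, 0, 2, 2], [0, 1, -3, 3], [0, 0, 0, 0]]

Multiply R1 by 1/3.
  [  1  0   2   2 ]
  [  0  1  -3   3 ]
  [ -2  0  -4  -4 ]
Add 2 times R1 to R3.
  [ 1  0   2  2 ]
  [ 0  1  -3  3 ]
  [ 0  0   0  0 ]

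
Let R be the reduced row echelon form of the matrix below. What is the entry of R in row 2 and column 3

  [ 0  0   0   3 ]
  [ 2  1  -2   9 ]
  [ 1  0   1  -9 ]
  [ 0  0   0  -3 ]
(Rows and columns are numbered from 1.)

-4

r1 <=> r2
  [ 2  1  -2   9 ]
  [ 0  0   0   3 ]
  [ 1  0   1  -9 ]
  [ 0  0   0  -3 ]
r1 := 1/2·r1
  [ 1  1/2  -1  9/2 ]
  [ 0    0   0    3 ]
  [ 1    0   1   -9 ]
  [ 0    0   0   -3 ]
r3 := r3 − r1
  [ 1   1/2  -1    9/2 ]
  [ 0     0   0      3 ]
  [ 0  -1/2   2  -27/2 ]
  [ 0     0   0     -3 ]
r2 <=> r3
  [ 1   1/2  -1    9/2 ]
  [ 0  -1/2   2  -27/2 ]
  [ 0     0   0      3 ]
  [ 0     0   0     -3 ]
r2 := -2·r2
  [ 1  1/2  -1  9/2 ]
  [ 0    1  -4   27 ]
  [ 0    0   0    3 ]
  [ 0    0   0   -3 ]
r3 := 1/3·r3
  [ 1  1/2  -1  9/2 ]
  [ 0    1  -4   27 ]
  [ 0    0   0    1 ]
  [ 0    0   0   -3 ]
r4 := r4 + 3·r3
  [ 1  1/2  -1  9/2 ]
  [ 0    1  -4   27 ]
  [ 0    0   0    1 ]
  [ 0    0   0    0 ]
r2 := r2 − 27·r3
  [ 1  1/2  -1  9/2 ]
  [ 0    1  -4    0 ]
  [ 0    0   0    1 ]
  [ 0    0   0    0 ]
r1 := r1 − 9/2·r3
  [ 1  1/2  -1  0 ]
  [ 0    1  -4  0 ]
  [ 0    0   0  1 ]
  [ 0    0   0  0 ]
r1 := r1 − 1/2·r2
  [ 1  0   1  0 ]
  [ 0  1  -4  0 ]
  [ 0  0   0  1 ]
  [ 0  0   0  0 ]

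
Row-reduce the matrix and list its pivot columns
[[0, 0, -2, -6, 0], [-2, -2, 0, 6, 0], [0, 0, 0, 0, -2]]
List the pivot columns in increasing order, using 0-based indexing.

Swap r1 and r2.
  [ -2  -2   0   6   0 ]
  [  0   0  -2  -6   0 ]
  [  0   0   0   0  -2 ]
Multiply r1 by -1/2.
  [ 1  1   0  -3   0 ]
  [ 0  0  -2  -6   0 ]
  [ 0  0   0   0  -2 ]
Multiply r2 by -1/2.
  [ 1  1  0  -3   0 ]
  [ 0  0  1   3   0 ]
  [ 0  0  0   0  -2 ]
Multiply r3 by -1/2.
  [ 1  1  0  -3  0 ]
  [ 0  0  1   3  0 ]
  [ 0  0  0   0  1 ]
Pivot columns are the columns containing a leading 1.

0, 2, 4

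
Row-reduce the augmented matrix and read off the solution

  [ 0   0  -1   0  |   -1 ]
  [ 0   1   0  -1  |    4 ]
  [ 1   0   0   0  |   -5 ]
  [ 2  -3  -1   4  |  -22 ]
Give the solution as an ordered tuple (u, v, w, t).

(-5, 5, 1, 1)

R1 <=> R3
  [ 1   0   0   0  |   -5 ]
  [ 0   1   0  -1  |    4 ]
  [ 0   0  -1   0  |   -1 ]
  [ 2  -3  -1   4  |  -22 ]
R4 -> R4 − 2·R1
  [ 1   0   0   0  |   -5 ]
  [ 0   1   0  -1  |    4 ]
  [ 0   0  -1   0  |   -1 ]
  [ 0  -3  -1   4  |  -12 ]
R4 -> R4 + 3·R2
  [ 1  0   0   0  |  -5 ]
  [ 0  1   0  -1  |   4 ]
  [ 0  0  -1   0  |  -1 ]
  [ 0  0  -1   1  |   0 ]
R3 -> -1·R3
  [ 1  0   0   0  |  -5 ]
  [ 0  1   0  -1  |   4 ]
  [ 0  0   1   0  |   1 ]
  [ 0  0  -1   1  |   0 ]
R4 -> R4 + R3
  [ 1  0  0   0  |  -5 ]
  [ 0  1  0  -1  |   4 ]
  [ 0  0  1   0  |   1 ]
  [ 0  0  0   1  |   1 ]
R2 -> R2 + R4
  [ 1  0  0  0  |  -5 ]
  [ 0  1  0  0  |   5 ]
  [ 0  0  1  0  |   1 ]
  [ 0  0  0  1  |   1 ]
Reading off the last column: u = -5, v = 5, w = 1, t = 1.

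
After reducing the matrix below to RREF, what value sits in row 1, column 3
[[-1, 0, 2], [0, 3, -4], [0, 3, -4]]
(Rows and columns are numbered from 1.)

R1 ← -1·R1
  [ 1  0  -2 ]
  [ 0  3  -4 ]
  [ 0  3  -4 ]
R2 ← 1/3·R2
  [ 1  0    -2 ]
  [ 0  1  -4/3 ]
  [ 0  3    -4 ]
R3 ← R3 − 3·R2
  [ 1  0    -2 ]
  [ 0  1  -4/3 ]
  [ 0  0     0 ]

-2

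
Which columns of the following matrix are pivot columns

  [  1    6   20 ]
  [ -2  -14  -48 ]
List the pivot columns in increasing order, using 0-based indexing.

0, 1

ρ2 → ρ2 + 2·ρ1
  [ 1   6  20 ]
  [ 0  -2  -8 ]
ρ2 → -1/2·ρ2
  [ 1  6  20 ]
  [ 0  1   4 ]
ρ1 → ρ1 − 6·ρ2
  [ 1  0  -4 ]
  [ 0  1   4 ]
Pivot columns are the columns containing a leading 1.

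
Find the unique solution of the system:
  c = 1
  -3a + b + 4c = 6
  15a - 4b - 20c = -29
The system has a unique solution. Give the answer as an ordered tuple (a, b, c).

(-1/3, 1, 1)

Form the augmented matrix and row-reduce:
  [  0   0    1  |    1 ]
  [ -3   1    4  |    6 ]
  [ 15  -4  -20  |  -29 ]
r1 <-> r2
  [ -3   1    4  |    6 ]
  [  0   0    1  |    1 ]
  [ 15  -4  -20  |  -29 ]
r1 -> -1/3·r1
  [  1  -1/3  -4/3  |   -2 ]
  [  0     0     1  |    1 ]
  [ 15    -4   -20  |  -29 ]
r3 -> r3 − 15·r1
  [ 1  -1/3  -4/3  |  -2 ]
  [ 0     0     1  |   1 ]
  [ 0     1     0  |   1 ]
r2 <-> r3
  [ 1  -1/3  -4/3  |  -2 ]
  [ 0     1     0  |   1 ]
  [ 0     0     1  |   1 ]
r1 -> r1 + 4/3·r3
  [ 1  -1/3  0  |  -2/3 ]
  [ 0     1  0  |     1 ]
  [ 0     0  1  |     1 ]
r1 -> r1 + 1/3·r2
  [ 1  0  0  |  -1/3 ]
  [ 0  1  0  |     1 ]
  [ 0  0  1  |     1 ]
Reading off the last column: a = -1/3, b = 1, c = 1.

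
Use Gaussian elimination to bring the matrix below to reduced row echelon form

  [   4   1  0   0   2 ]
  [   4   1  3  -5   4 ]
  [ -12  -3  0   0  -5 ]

r1 := 1/4·r1
  [   1  1/4  0   0  1/2 ]
  [   4    1  3  -5    4 ]
  [ -12   -3  0   0   -5 ]
r2 := r2 − 4·r1
  [   1  1/4  0   0  1/2 ]
  [   0    0  3  -5    2 ]
  [ -12   -3  0   0   -5 ]
r3 := r3 + 12·r1
  [ 1  1/4  0   0  1/2 ]
  [ 0    0  3  -5    2 ]
  [ 0    0  0   0    1 ]
r2 := 1/3·r2
  [ 1  1/4  0     0  1/2 ]
  [ 0    0  1  -5/3  2/3 ]
  [ 0    0  0     0    1 ]
r2 := r2 − 2/3·r3
  [ 1  1/4  0     0  1/2 ]
  [ 0    0  1  -5/3    0 ]
  [ 0    0  0     0    1 ]
r1 := r1 − 1/2·r3
  [ 1  1/4  0     0  0 ]
  [ 0    0  1  -5/3  0 ]
  [ 0    0  0     0  1 ]

[[1, 1/4, 0, 0, 0], [0, 0, 1, -5/3, 0], [0, 0, 0, 0, 1]]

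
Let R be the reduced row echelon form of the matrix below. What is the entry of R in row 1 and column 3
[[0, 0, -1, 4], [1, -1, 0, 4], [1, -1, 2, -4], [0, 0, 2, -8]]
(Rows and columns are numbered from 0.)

R1 <-> R2
  [ 1  -1   0   4 ]
  [ 0   0  -1   4 ]
  [ 1  -1   2  -4 ]
  [ 0   0   2  -8 ]
R3 := R3 − R1
  [ 1  -1   0   4 ]
  [ 0   0  -1   4 ]
  [ 0   0   2  -8 ]
  [ 0   0   2  -8 ]
R2 := -1·R2
  [ 1  -1  0   4 ]
  [ 0   0  1  -4 ]
  [ 0   0  2  -8 ]
  [ 0   0  2  -8 ]
R3 := R3 − 2·R2
  [ 1  -1  0   4 ]
  [ 0   0  1  -4 ]
  [ 0   0  0   0 ]
  [ 0   0  2  -8 ]
R4 := R4 − 2·R2
  [ 1  -1  0   4 ]
  [ 0   0  1  -4 ]
  [ 0   0  0   0 ]
  [ 0   0  0   0 ]

-4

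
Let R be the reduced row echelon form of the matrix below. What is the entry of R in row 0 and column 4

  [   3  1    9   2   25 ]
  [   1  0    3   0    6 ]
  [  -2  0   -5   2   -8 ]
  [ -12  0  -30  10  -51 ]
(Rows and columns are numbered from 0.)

3

R1 ← 1/3·R1
  [   1  1/3    3  2/3  25/3 ]
  [   1    0    3    0     6 ]
  [  -2    0   -5    2    -8 ]
  [ -12    0  -30   10   -51 ]
R2 ← R2 − R1
  [   1   1/3    3   2/3  25/3 ]
  [   0  -1/3    0  -2/3  -7/3 ]
  [  -2     0   -5     2    -8 ]
  [ -12     0  -30    10   -51 ]
R3 ← R3 + 2·R1
  [   1   1/3    3   2/3  25/3 ]
  [   0  -1/3    0  -2/3  -7/3 ]
  [   0   2/3    1  10/3  26/3 ]
  [ -12     0  -30    10   -51 ]
R4 ← R4 + 12·R1
  [ 1   1/3  3   2/3  25/3 ]
  [ 0  -1/3  0  -2/3  -7/3 ]
  [ 0   2/3  1  10/3  26/3 ]
  [ 0     4  6    18    49 ]
R2 ← -3·R2
  [ 1  1/3  3   2/3  25/3 ]
  [ 0    1  0     2     7 ]
  [ 0  2/3  1  10/3  26/3 ]
  [ 0    4  6    18    49 ]
R3 ← R3 − 2/3·R2
  [ 1  1/3  3  2/3  25/3 ]
  [ 0    1  0    2     7 ]
  [ 0    0  1    2     4 ]
  [ 0    4  6   18    49 ]
R4 ← R4 − 4·R2
  [ 1  1/3  3  2/3  25/3 ]
  [ 0    1  0    2     7 ]
  [ 0    0  1    2     4 ]
  [ 0    0  6   10    21 ]
R4 ← R4 − 6·R3
  [ 1  1/3  3  2/3  25/3 ]
  [ 0    1  0    2     7 ]
  [ 0    0  1    2     4 ]
  [ 0    0  0   -2    -3 ]
R4 ← -1/2·R4
  [ 1  1/3  3  2/3  25/3 ]
  [ 0    1  0    2     7 ]
  [ 0    0  1    2     4 ]
  [ 0    0  0    1   3/2 ]
R3 ← R3 − 2·R4
  [ 1  1/3  3  2/3  25/3 ]
  [ 0    1  0    2     7 ]
  [ 0    0  1    0     1 ]
  [ 0    0  0    1   3/2 ]
R2 ← R2 − 2·R4
  [ 1  1/3  3  2/3  25/3 ]
  [ 0    1  0    0     4 ]
  [ 0    0  1    0     1 ]
  [ 0    0  0    1   3/2 ]
R1 ← R1 − 2/3·R4
  [ 1  1/3  3  0  22/3 ]
  [ 0    1  0  0     4 ]
  [ 0    0  1  0     1 ]
  [ 0    0  0  1   3/2 ]
R1 ← R1 − 3·R3
  [ 1  1/3  0  0  13/3 ]
  [ 0    1  0  0     4 ]
  [ 0    0  1  0     1 ]
  [ 0    0  0  1   3/2 ]
R1 ← R1 − 1/3·R2
  [ 1  0  0  0    3 ]
  [ 0  1  0  0    4 ]
  [ 0  0  1  0    1 ]
  [ 0  0  0  1  3/2 ]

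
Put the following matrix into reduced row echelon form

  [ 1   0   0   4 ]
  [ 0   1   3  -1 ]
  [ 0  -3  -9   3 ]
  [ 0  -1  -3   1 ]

[[1, 0, 0, 4], [0, 1, 3, -1], [0, 0, 0, 0], [0, 0, 0, 0]]

R3 ← R3 + 3·R2
  [ 1   0   0   4 ]
  [ 0   1   3  -1 ]
  [ 0   0   0   0 ]
  [ 0  -1  -3   1 ]
R4 ← R4 + R2
  [ 1  0  0   4 ]
  [ 0  1  3  -1 ]
  [ 0  0  0   0 ]
  [ 0  0  0   0 ]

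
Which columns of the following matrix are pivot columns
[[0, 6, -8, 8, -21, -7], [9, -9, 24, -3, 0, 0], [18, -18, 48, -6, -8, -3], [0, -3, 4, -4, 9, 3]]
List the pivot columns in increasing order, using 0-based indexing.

0, 1, 4, 5

r1 <=> r2
  [  9   -9  24  -3    0   0 ]
  [  0    6  -8   8  -21  -7 ]
  [ 18  -18  48  -6   -8  -3 ]
  [  0   -3   4  -4    9   3 ]
r1 ← 1/9·r1
  [  1   -1  8/3  -1/3    0   0 ]
  [  0    6   -8     8  -21  -7 ]
  [ 18  -18   48    -6   -8  -3 ]
  [  0   -3    4    -4    9   3 ]
r3 ← r3 − 18·r1
  [ 1  -1  8/3  -1/3    0   0 ]
  [ 0   6   -8     8  -21  -7 ]
  [ 0   0    0     0   -8  -3 ]
  [ 0  -3    4    -4    9   3 ]
r2 ← 1/6·r2
  [ 1  -1   8/3  -1/3     0     0 ]
  [ 0   1  -4/3   4/3  -7/2  -7/6 ]
  [ 0   0     0     0    -8    -3 ]
  [ 0  -3     4    -4     9     3 ]
r4 ← r4 + 3·r2
  [ 1  -1   8/3  -1/3     0     0 ]
  [ 0   1  -4/3   4/3  -7/2  -7/6 ]
  [ 0   0     0     0    -8    -3 ]
  [ 0   0     0     0  -3/2  -1/2 ]
r3 ← -1/8·r3
  [ 1  -1   8/3  -1/3     0     0 ]
  [ 0   1  -4/3   4/3  -7/2  -7/6 ]
  [ 0   0     0     0     1   3/8 ]
  [ 0   0     0     0  -3/2  -1/2 ]
r4 ← r4 + 3/2·r3
  [ 1  -1   8/3  -1/3     0     0 ]
  [ 0   1  -4/3   4/3  -7/2  -7/6 ]
  [ 0   0     0     0     1   3/8 ]
  [ 0   0     0     0     0  1/16 ]
r4 ← 16·r4
  [ 1  -1   8/3  -1/3     0     0 ]
  [ 0   1  -4/3   4/3  -7/2  -7/6 ]
  [ 0   0     0     0     1   3/8 ]
  [ 0   0     0     0     0     1 ]
r3 ← r3 − 3/8·r4
  [ 1  -1   8/3  -1/3     0     0 ]
  [ 0   1  -4/3   4/3  -7/2  -7/6 ]
  [ 0   0     0     0     1     0 ]
  [ 0   0     0     0     0     1 ]
r2 ← r2 + 7/6·r4
  [ 1  -1   8/3  -1/3     0  0 ]
  [ 0   1  -4/3   4/3  -7/2  0 ]
  [ 0   0     0     0     1  0 ]
  [ 0   0     0     0     0  1 ]
r2 ← r2 + 7/2·r3
  [ 1  -1   8/3  -1/3  0  0 ]
  [ 0   1  -4/3   4/3  0  0 ]
  [ 0   0     0     0  1  0 ]
  [ 0   0     0     0  0  1 ]
r1 ← r1 + r2
  [ 1  0   4/3    1  0  0 ]
  [ 0  1  -4/3  4/3  0  0 ]
  [ 0  0     0    0  1  0 ]
  [ 0  0     0    0  0  1 ]
Pivot columns are the columns containing a leading 1.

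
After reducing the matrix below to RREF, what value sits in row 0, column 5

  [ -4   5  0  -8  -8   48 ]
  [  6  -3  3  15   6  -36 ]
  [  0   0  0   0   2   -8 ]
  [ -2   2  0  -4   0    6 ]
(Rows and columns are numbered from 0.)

r1 ← -1/4·r1
  [  1  -5/4  0   2  2  -12 ]
  [  6    -3  3  15  6  -36 ]
  [  0     0  0   0  2   -8 ]
  [ -2     2  0  -4  0    6 ]
r2 ← r2 − 6·r1
  [  1  -5/4  0   2   2  -12 ]
  [  0   9/2  3   3  -6   36 ]
  [  0     0  0   0   2   -8 ]
  [ -2     2  0  -4   0    6 ]
r4 ← r4 + 2·r1
  [ 1  -5/4  0  2   2  -12 ]
  [ 0   9/2  3  3  -6   36 ]
  [ 0     0  0  0   2   -8 ]
  [ 0  -1/2  0  0   4  -18 ]
r2 ← 2/9·r2
  [ 1  -5/4    0    2     2  -12 ]
  [ 0     1  2/3  2/3  -4/3    8 ]
  [ 0     0    0    0     2   -8 ]
  [ 0  -1/2    0    0     4  -18 ]
r4 ← r4 + 1/2·r2
  [ 1  -5/4    0    2     2  -12 ]
  [ 0     1  2/3  2/3  -4/3    8 ]
  [ 0     0    0    0     2   -8 ]
  [ 0     0  1/3  1/3  10/3  -14 ]
r3 <-> r4
  [ 1  -5/4    0    2     2  -12 ]
  [ 0     1  2/3  2/3  -4/3    8 ]
  [ 0     0  1/3  1/3  10/3  -14 ]
  [ 0     0    0    0     2   -8 ]
r3 ← 3·r3
  [ 1  -5/4    0    2     2  -12 ]
  [ 0     1  2/3  2/3  -4/3    8 ]
  [ 0     0    1    1    10  -42 ]
  [ 0     0    0    0     2   -8 ]
r4 ← 1/2·r4
  [ 1  -5/4    0    2     2  -12 ]
  [ 0     1  2/3  2/3  -4/3    8 ]
  [ 0     0    1    1    10  -42 ]
  [ 0     0    0    0     1   -4 ]
r3 ← r3 − 10·r4
  [ 1  -5/4    0    2     2  -12 ]
  [ 0     1  2/3  2/3  -4/3    8 ]
  [ 0     0    1    1     0   -2 ]
  [ 0     0    0    0     1   -4 ]
r2 ← r2 + 4/3·r4
  [ 1  -5/4    0    2  2  -12 ]
  [ 0     1  2/3  2/3  0  8/3 ]
  [ 0     0    1    1  0   -2 ]
  [ 0     0    0    0  1   -4 ]
r1 ← r1 − 2·r4
  [ 1  -5/4    0    2  0   -4 ]
  [ 0     1  2/3  2/3  0  8/3 ]
  [ 0     0    1    1  0   -2 ]
  [ 0     0    0    0  1   -4 ]
r2 ← r2 − 2/3·r3
  [ 1  -5/4  0  2  0  -4 ]
  [ 0     1  0  0  0   4 ]
  [ 0     0  1  1  0  -2 ]
  [ 0     0  0  0  1  -4 ]
r1 ← r1 + 5/4·r2
  [ 1  0  0  2  0   1 ]
  [ 0  1  0  0  0   4 ]
  [ 0  0  1  1  0  -2 ]
  [ 0  0  0  0  1  -4 ]

1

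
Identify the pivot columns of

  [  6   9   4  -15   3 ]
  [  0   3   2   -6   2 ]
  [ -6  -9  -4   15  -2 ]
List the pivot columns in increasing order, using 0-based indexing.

0, 1, 4

ρ1 ← 1/6·ρ1
  [  1  3/2  2/3  -5/2  1/2 ]
  [  0    3    2    -6    2 ]
  [ -6   -9   -4    15   -2 ]
ρ3 ← ρ3 + 6·ρ1
  [ 1  3/2  2/3  -5/2  1/2 ]
  [ 0    3    2    -6    2 ]
  [ 0    0    0     0    1 ]
ρ2 ← 1/3·ρ2
  [ 1  3/2  2/3  -5/2  1/2 ]
  [ 0    1  2/3    -2  2/3 ]
  [ 0    0    0     0    1 ]
ρ2 ← ρ2 − 2/3·ρ3
  [ 1  3/2  2/3  -5/2  1/2 ]
  [ 0    1  2/3    -2    0 ]
  [ 0    0    0     0    1 ]
ρ1 ← ρ1 − 1/2·ρ3
  [ 1  3/2  2/3  -5/2  0 ]
  [ 0    1  2/3    -2  0 ]
  [ 0    0    0     0  1 ]
ρ1 ← ρ1 − 3/2·ρ2
  [ 1  0  -1/3  1/2  0 ]
  [ 0  1   2/3   -2  0 ]
  [ 0  0     0    0  1 ]
Pivot columns are the columns containing a leading 1.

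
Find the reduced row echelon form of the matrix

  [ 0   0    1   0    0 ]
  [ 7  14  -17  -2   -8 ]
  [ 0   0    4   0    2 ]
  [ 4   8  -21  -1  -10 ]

R1 <-> R2
  [ 7  14  -17  -2   -8 ]
  [ 0   0    1   0    0 ]
  [ 0   0    4   0    2 ]
  [ 4   8  -21  -1  -10 ]
R1 → 1/7·R1
  [ 1  2  -17/7  -2/7  -8/7 ]
  [ 0  0      1     0     0 ]
  [ 0  0      4     0     2 ]
  [ 4  8    -21    -1   -10 ]
R4 → R4 − 4·R1
  [ 1  2  -17/7  -2/7   -8/7 ]
  [ 0  0      1     0      0 ]
  [ 0  0      4     0      2 ]
  [ 0  0  -79/7   1/7  -38/7 ]
R3 → R3 − 4·R2
  [ 1  2  -17/7  -2/7   -8/7 ]
  [ 0  0      1     0      0 ]
  [ 0  0      0     0      2 ]
  [ 0  0  -79/7   1/7  -38/7 ]
R4 → R4 + 79/7·R2
  [ 1  2  -17/7  -2/7   -8/7 ]
  [ 0  0      1     0      0 ]
  [ 0  0      0     0      2 ]
  [ 0  0      0   1/7  -38/7 ]
R3 <-> R4
  [ 1  2  -17/7  -2/7   -8/7 ]
  [ 0  0      1     0      0 ]
  [ 0  0      0   1/7  -38/7 ]
  [ 0  0      0     0      2 ]
R3 → 7·R3
  [ 1  2  -17/7  -2/7  -8/7 ]
  [ 0  0      1     0     0 ]
  [ 0  0      0     1   -38 ]
  [ 0  0      0     0     2 ]
R4 → 1/2·R4
  [ 1  2  -17/7  -2/7  -8/7 ]
  [ 0  0      1     0     0 ]
  [ 0  0      0     1   -38 ]
  [ 0  0      0     0     1 ]
R3 → R3 + 38·R4
  [ 1  2  -17/7  -2/7  -8/7 ]
  [ 0  0      1     0     0 ]
  [ 0  0      0     1     0 ]
  [ 0  0      0     0     1 ]
R1 → R1 + 8/7·R4
  [ 1  2  -17/7  -2/7  0 ]
  [ 0  0      1     0  0 ]
  [ 0  0      0     1  0 ]
  [ 0  0      0     0  1 ]
R1 → R1 + 2/7·R3
  [ 1  2  -17/7  0  0 ]
  [ 0  0      1  0  0 ]
  [ 0  0      0  1  0 ]
  [ 0  0      0  0  1 ]
R1 → R1 + 17/7·R2
  [ 1  2  0  0  0 ]
  [ 0  0  1  0  0 ]
  [ 0  0  0  1  0 ]
  [ 0  0  0  0  1 ]

[[1, 2, 0, 0, 0], [0, 0, 1, 0, 0], [0, 0, 0, 1, 0], [0, 0, 0, 0, 1]]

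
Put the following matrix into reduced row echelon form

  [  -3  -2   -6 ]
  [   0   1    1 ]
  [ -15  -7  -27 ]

R1 -> -1/3·R1
  [   1  2/3    2 ]
  [   0    1    1 ]
  [ -15   -7  -27 ]
R3 -> R3 + 15·R1
  [ 1  2/3  2 ]
  [ 0    1  1 ]
  [ 0    3  3 ]
R3 -> R3 − 3·R2
  [ 1  2/3  2 ]
  [ 0    1  1 ]
  [ 0    0  0 ]
R1 -> R1 − 2/3·R2
  [ 1  0  4/3 ]
  [ 0  1    1 ]
  [ 0  0    0 ]

[[1, 0, 4/3], [0, 1, 1], [0, 0, 0]]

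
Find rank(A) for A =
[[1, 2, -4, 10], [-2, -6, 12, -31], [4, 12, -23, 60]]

R2 ← R2 + 2·R1
  [ 1   2   -4   10 ]
  [ 0  -2    4  -11 ]
  [ 4  12  -23   60 ]
R3 ← R3 − 4·R1
  [ 1   2  -4   10 ]
  [ 0  -2   4  -11 ]
  [ 0   4  -7   20 ]
R2 ← -1/2·R2
  [ 1  2  -4    10 ]
  [ 0  1  -2  11/2 ]
  [ 0  4  -7    20 ]
R3 ← R3 − 4·R2
  [ 1  2  -4    10 ]
  [ 0  1  -2  11/2 ]
  [ 0  0   1    -2 ]
R2 ← R2 + 2·R3
  [ 1  2  -4   10 ]
  [ 0  1   0  3/2 ]
  [ 0  0   1   -2 ]
R1 ← R1 + 4·R3
  [ 1  2  0    2 ]
  [ 0  1  0  3/2 ]
  [ 0  0  1   -2 ]
R1 ← R1 − 2·R2
  [ 1  0  0   -1 ]
  [ 0  1  0  3/2 ]
  [ 0  0  1   -2 ]
The reduced form has 3 nonzero rows.

rank = 3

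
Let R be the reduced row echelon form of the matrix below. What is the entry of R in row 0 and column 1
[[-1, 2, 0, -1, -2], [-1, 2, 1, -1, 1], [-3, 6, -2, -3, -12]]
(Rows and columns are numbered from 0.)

Multiply R1 by -1.
Add R1 to R2.
Add 3 times R1 to R3.
Add 2 times R2 to R3.

-2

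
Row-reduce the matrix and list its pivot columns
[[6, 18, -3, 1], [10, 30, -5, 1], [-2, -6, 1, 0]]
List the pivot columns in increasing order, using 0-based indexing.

ρ1 → 1/6·ρ1
  [  1   3  -1/2  1/6 ]
  [ 10  30    -5    1 ]
  [ -2  -6     1    0 ]
ρ2 → ρ2 − 10·ρ1
  [  1   3  -1/2   1/6 ]
  [  0   0     0  -2/3 ]
  [ -2  -6     1     0 ]
ρ3 → ρ3 + 2·ρ1
  [ 1  3  -1/2   1/6 ]
  [ 0  0     0  -2/3 ]
  [ 0  0     0   1/3 ]
ρ2 → -3/2·ρ2
  [ 1  3  -1/2  1/6 ]
  [ 0  0     0    1 ]
  [ 0  0     0  1/3 ]
ρ3 → ρ3 − 1/3·ρ2
  [ 1  3  -1/2  1/6 ]
  [ 0  0     0    1 ]
  [ 0  0     0    0 ]
ρ1 → ρ1 − 1/6·ρ2
  [ 1  3  -1/2  0 ]
  [ 0  0     0  1 ]
  [ 0  0     0  0 ]
Pivot columns are the columns containing a leading 1.

0, 3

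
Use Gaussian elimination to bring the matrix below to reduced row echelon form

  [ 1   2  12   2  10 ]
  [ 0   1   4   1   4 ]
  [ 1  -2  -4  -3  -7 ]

[[1, 0, 4, 0, 2], [0, 1, 4, 0, 3], [0, 0, 0, 1, 1]]

R3 -> R3 − R1
  [ 1   2   12   2   10 ]
  [ 0   1    4   1    4 ]
  [ 0  -4  -16  -5  -17 ]
R3 -> R3 + 4·R2
  [ 1  2  12   2  10 ]
  [ 0  1   4   1   4 ]
  [ 0  0   0  -1  -1 ]
R3 -> -1·R3
  [ 1  2  12  2  10 ]
  [ 0  1   4  1   4 ]
  [ 0  0   0  1   1 ]
R2 -> R2 − R3
  [ 1  2  12  2  10 ]
  [ 0  1   4  0   3 ]
  [ 0  0   0  1   1 ]
R1 -> R1 − 2·R3
  [ 1  2  12  0  8 ]
  [ 0  1   4  0  3 ]
  [ 0  0   0  1  1 ]
R1 -> R1 − 2·R2
  [ 1  0  4  0  2 ]
  [ 0  1  4  0  3 ]
  [ 0  0  0  1  1 ]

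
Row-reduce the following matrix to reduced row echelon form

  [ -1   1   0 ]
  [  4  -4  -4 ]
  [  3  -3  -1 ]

[[1, -1, 0], [0, 0, 1], [0, 0, 0]]

R1 → -1·R1
  [ 1  -1   0 ]
  [ 4  -4  -4 ]
  [ 3  -3  -1 ]
R2 → R2 − 4·R1
  [ 1  -1   0 ]
  [ 0   0  -4 ]
  [ 3  -3  -1 ]
R3 → R3 − 3·R1
  [ 1  -1   0 ]
  [ 0   0  -4 ]
  [ 0   0  -1 ]
R2 → -1/4·R2
  [ 1  -1   0 ]
  [ 0   0   1 ]
  [ 0   0  -1 ]
R3 → R3 + R2
  [ 1  -1  0 ]
  [ 0   0  1 ]
  [ 0   0  0 ]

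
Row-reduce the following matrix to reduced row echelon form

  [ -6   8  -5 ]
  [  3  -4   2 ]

Multiply r1 by -1/6.
  [ 1  -4/3  5/6 ]
  [ 3    -4    2 ]
Subtract 3 times r1 from r2.
  [ 1  -4/3   5/6 ]
  [ 0     0  -1/2 ]
Multiply r2 by -2.
  [ 1  -4/3  5/6 ]
  [ 0     0    1 ]
Subtract 5/6 times r2 from r1.
  [ 1  -4/3  0 ]
  [ 0     0  1 ]

[[1, -4/3, 0], [0, 0, 1]]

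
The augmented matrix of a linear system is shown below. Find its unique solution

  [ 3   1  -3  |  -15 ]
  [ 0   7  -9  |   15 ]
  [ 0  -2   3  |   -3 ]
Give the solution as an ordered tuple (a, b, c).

(-4, 6, 3)

r1 → 1/3·r1
r2 → 1/7·r2
r3 → r3 + 2·r2
r3 → 7/3·r3
r2 → r2 + 9/7·r3
r1 → r1 + r3
r1 → r1 − 1/3·r2
Reading off the last column: a = -4, b = 6, c = 3.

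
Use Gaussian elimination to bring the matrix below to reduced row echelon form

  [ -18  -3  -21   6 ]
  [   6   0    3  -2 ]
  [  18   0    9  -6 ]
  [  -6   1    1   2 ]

r1 -> -1/18·r1
  [  1  1/6  7/6  -1/3 ]
  [  6    0    3    -2 ]
  [ 18    0    9    -6 ]
  [ -6    1    1     2 ]
r2 -> r2 − 6·r1
  [  1  1/6  7/6  -1/3 ]
  [  0   -1   -4     0 ]
  [ 18    0    9    -6 ]
  [ -6    1    1     2 ]
r3 -> r3 − 18·r1
  [  1  1/6  7/6  -1/3 ]
  [  0   -1   -4     0 ]
  [  0   -3  -12     0 ]
  [ -6    1    1     2 ]
r4 -> r4 + 6·r1
  [ 1  1/6  7/6  -1/3 ]
  [ 0   -1   -4     0 ]
  [ 0   -3  -12     0 ]
  [ 0    2    8     0 ]
r2 -> -1·r2
  [ 1  1/6  7/6  -1/3 ]
  [ 0    1    4     0 ]
  [ 0   -3  -12     0 ]
  [ 0    2    8     0 ]
r3 -> r3 + 3·r2
  [ 1  1/6  7/6  -1/3 ]
  [ 0    1    4     0 ]
  [ 0    0    0     0 ]
  [ 0    2    8     0 ]
r4 -> r4 − 2·r2
  [ 1  1/6  7/6  -1/3 ]
  [ 0    1    4     0 ]
  [ 0    0    0     0 ]
  [ 0    0    0     0 ]
r1 -> r1 − 1/6·r2
  [ 1  0  1/2  -1/3 ]
  [ 0  1    4     0 ]
  [ 0  0    0     0 ]
  [ 0  0    0     0 ]

[[1, 0, 1/2, -1/3], [0, 1, 4, 0], [0, 0, 0, 0], [0, 0, 0, 0]]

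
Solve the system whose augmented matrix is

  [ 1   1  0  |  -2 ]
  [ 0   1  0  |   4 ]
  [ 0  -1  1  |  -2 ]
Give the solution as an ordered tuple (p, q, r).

Add r2 to r3.
Subtract r2 from r1.
Reading off the last column: p = -6, q = 4, r = 2.

(-6, 4, 2)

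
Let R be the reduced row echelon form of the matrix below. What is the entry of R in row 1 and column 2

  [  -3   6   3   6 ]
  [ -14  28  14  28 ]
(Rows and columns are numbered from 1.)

ρ1 := -1/3·ρ1
  [   1  -2  -1  -2 ]
  [ -14  28  14  28 ]
ρ2 := ρ2 + 14·ρ1
  [ 1  -2  -1  -2 ]
  [ 0   0   0   0 ]

-2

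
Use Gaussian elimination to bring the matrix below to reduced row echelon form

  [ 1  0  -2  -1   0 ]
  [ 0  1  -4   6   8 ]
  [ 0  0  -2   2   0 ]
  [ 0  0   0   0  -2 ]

[[1, 0, 0, -3, 0], [0, 1, 0, 2, 0], [0, 0, 1, -1, 0], [0, 0, 0, 0, 1]]

R3 -> -1/2·R3
  [ 1  0  -2  -1   0 ]
  [ 0  1  -4   6   8 ]
  [ 0  0   1  -1   0 ]
  [ 0  0   0   0  -2 ]
R4 -> -1/2·R4
  [ 1  0  -2  -1  0 ]
  [ 0  1  -4   6  8 ]
  [ 0  0   1  -1  0 ]
  [ 0  0   0   0  1 ]
R2 -> R2 − 8·R4
  [ 1  0  -2  -1  0 ]
  [ 0  1  -4   6  0 ]
  [ 0  0   1  -1  0 ]
  [ 0  0   0   0  1 ]
R2 -> R2 + 4·R3
  [ 1  0  -2  -1  0 ]
  [ 0  1   0   2  0 ]
  [ 0  0   1  -1  0 ]
  [ 0  0   0   0  1 ]
R1 -> R1 + 2·R3
  [ 1  0  0  -3  0 ]
  [ 0  1  0   2  0 ]
  [ 0  0  1  -1  0 ]
  [ 0  0  0   0  1 ]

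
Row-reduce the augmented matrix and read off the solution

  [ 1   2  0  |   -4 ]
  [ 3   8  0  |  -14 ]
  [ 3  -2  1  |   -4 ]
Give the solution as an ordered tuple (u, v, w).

r2 -> r2 − 3·r1
r3 -> r3 − 3·r1
r2 -> 1/2·r2
r3 -> r3 + 8·r2
r1 -> r1 − 2·r2
Reading off the last column: u = -2, v = -1, w = 0.

(-2, -1, 0)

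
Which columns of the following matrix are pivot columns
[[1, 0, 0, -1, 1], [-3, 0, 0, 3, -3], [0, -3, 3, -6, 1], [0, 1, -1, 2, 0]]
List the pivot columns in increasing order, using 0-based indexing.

0, 1, 4

R2 := R2 + 3·R1
R2 ↔ R3
R2 := -1/3·R2
R4 := R4 − R2
R3 ↔ R4
R3 := 3·R3
R2 := R2 + 1/3·R3
R1 := R1 − R3
Pivot columns are the columns containing a leading 1.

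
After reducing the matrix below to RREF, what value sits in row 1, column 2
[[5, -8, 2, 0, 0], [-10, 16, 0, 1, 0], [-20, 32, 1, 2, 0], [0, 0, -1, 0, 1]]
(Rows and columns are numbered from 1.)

-8/5

Multiply r1 by 1/5.
  [   1  -8/5  2/5  0  0 ]
  [ -10    16    0  1  0 ]
  [ -20    32    1  2  0 ]
  [   0     0   -1  0  1 ]
Add 10 times r1 to r2.
  [   1  -8/5  2/5  0  0 ]
  [   0     0    4  1  0 ]
  [ -20    32    1  2  0 ]
  [   0     0   -1  0  1 ]
Add 20 times r1 to r3.
  [ 1  -8/5  2/5  0  0 ]
  [ 0     0    4  1  0 ]
  [ 0     0    9  2  0 ]
  [ 0     0   -1  0  1 ]
Multiply r2 by 1/4.
  [ 1  -8/5  2/5    0  0 ]
  [ 0     0    1  1/4  0 ]
  [ 0     0    9    2  0 ]
  [ 0     0   -1    0  1 ]
Subtract 9 times r2 from r3.
  [ 1  -8/5  2/5     0  0 ]
  [ 0     0    1   1/4  0 ]
  [ 0     0    0  -1/4  0 ]
  [ 0     0   -1     0  1 ]
Add r2 to r4.
  [ 1  -8/5  2/5     0  0 ]
  [ 0     0    1   1/4  0 ]
  [ 0     0    0  -1/4  0 ]
  [ 0     0    0   1/4  1 ]
Multiply r3 by -4.
  [ 1  -8/5  2/5    0  0 ]
  [ 0     0    1  1/4  0 ]
  [ 0     0    0    1  0 ]
  [ 0     0    0  1/4  1 ]
Subtract 1/4 times r3 from r4.
  [ 1  -8/5  2/5    0  0 ]
  [ 0     0    1  1/4  0 ]
  [ 0     0    0    1  0 ]
  [ 0     0    0    0  1 ]
Subtract 1/4 times r3 from r2.
  [ 1  -8/5  2/5  0  0 ]
  [ 0     0    1  0  0 ]
  [ 0     0    0  1  0 ]
  [ 0     0    0  0  1 ]
Subtract 2/5 times r2 from r1.
  [ 1  -8/5  0  0  0 ]
  [ 0     0  1  0  0 ]
  [ 0     0  0  1  0 ]
  [ 0     0  0  0  1 ]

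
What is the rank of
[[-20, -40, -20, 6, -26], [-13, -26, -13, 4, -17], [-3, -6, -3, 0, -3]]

R1 := -1/20·R1
  [   1    2    1  -3/10  13/10 ]
  [ -13  -26  -13      4    -17 ]
  [  -3   -6   -3      0     -3 ]
R2 := R2 + 13·R1
  [  1   2   1  -3/10  13/10 ]
  [  0   0   0   1/10  -1/10 ]
  [ -3  -6  -3      0     -3 ]
R3 := R3 + 3·R1
  [ 1  2  1  -3/10  13/10 ]
  [ 0  0  0   1/10  -1/10 ]
  [ 0  0  0  -9/10   9/10 ]
R2 := 10·R2
  [ 1  2  1  -3/10  13/10 ]
  [ 0  0  0      1     -1 ]
  [ 0  0  0  -9/10   9/10 ]
R3 := R3 + 9/10·R2
  [ 1  2  1  -3/10  13/10 ]
  [ 0  0  0      1     -1 ]
  [ 0  0  0      0      0 ]
R1 := R1 + 3/10·R2
  [ 1  2  1  0   1 ]
  [ 0  0  0  1  -1 ]
  [ 0  0  0  0   0 ]
The reduced form has 2 nonzero rows.

rank = 2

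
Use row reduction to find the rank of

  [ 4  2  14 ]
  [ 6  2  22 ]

rank = 2

Multiply R1 by 1/4.
Subtract 6 times R1 from R2.
Multiply R2 by -1.
Subtract 1/2 times R2 from R1.
The reduced form has 2 nonzero rows.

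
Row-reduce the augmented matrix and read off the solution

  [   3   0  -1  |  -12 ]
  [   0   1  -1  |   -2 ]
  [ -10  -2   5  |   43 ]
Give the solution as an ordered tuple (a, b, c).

R1 ← 1/3·R1
  [   1   0  -1/3  |  -4 ]
  [   0   1    -1  |  -2 ]
  [ -10  -2     5  |  43 ]
R3 ← R3 + 10·R1
  [ 1   0  -1/3  |  -4 ]
  [ 0   1    -1  |  -2 ]
  [ 0  -2   5/3  |   3 ]
R3 ← R3 + 2·R2
  [ 1  0  -1/3  |  -4 ]
  [ 0  1    -1  |  -2 ]
  [ 0  0  -1/3  |  -1 ]
R3 ← -3·R3
  [ 1  0  -1/3  |  -4 ]
  [ 0  1    -1  |  -2 ]
  [ 0  0     1  |   3 ]
R2 ← R2 + R3
  [ 1  0  -1/3  |  -4 ]
  [ 0  1     0  |   1 ]
  [ 0  0     1  |   3 ]
R1 ← R1 + 1/3·R3
  [ 1  0  0  |  -3 ]
  [ 0  1  0  |   1 ]
  [ 0  0  1  |   3 ]
Reading off the last column: a = -3, b = 1, c = 3.

(-3, 1, 3)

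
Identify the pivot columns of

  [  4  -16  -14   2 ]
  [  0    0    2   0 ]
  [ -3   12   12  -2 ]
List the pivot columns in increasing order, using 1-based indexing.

r1 → 1/4·r1
  [  1  -4  -7/2  1/2 ]
  [  0   0     2    0 ]
  [ -3  12    12   -2 ]
r3 → r3 + 3·r1
  [ 1  -4  -7/2   1/2 ]
  [ 0   0     2     0 ]
  [ 0   0   3/2  -1/2 ]
r2 → 1/2·r2
  [ 1  -4  -7/2   1/2 ]
  [ 0   0     1     0 ]
  [ 0   0   3/2  -1/2 ]
r3 → r3 − 3/2·r2
  [ 1  -4  -7/2   1/2 ]
  [ 0   0     1     0 ]
  [ 0   0     0  -1/2 ]
r3 → -2·r3
  [ 1  -4  -7/2  1/2 ]
  [ 0   0     1    0 ]
  [ 0   0     0    1 ]
r1 → r1 − 1/2·r3
  [ 1  -4  -7/2  0 ]
  [ 0   0     1  0 ]
  [ 0   0     0  1 ]
r1 → r1 + 7/2·r2
  [ 1  -4  0  0 ]
  [ 0   0  1  0 ]
  [ 0   0  0  1 ]
Pivot columns are the columns containing a leading 1.

1, 3, 4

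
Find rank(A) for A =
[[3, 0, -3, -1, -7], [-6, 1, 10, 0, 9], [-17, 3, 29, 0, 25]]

ρ1 → 1/3·ρ1
  [   1  0  -1  -1/3  -7/3 ]
  [  -6  1  10     0     9 ]
  [ -17  3  29     0    25 ]
ρ2 → ρ2 + 6·ρ1
  [   1  0  -1  -1/3  -7/3 ]
  [   0  1   4    -2    -5 ]
  [ -17  3  29     0    25 ]
ρ3 → ρ3 + 17·ρ1
  [ 1  0  -1   -1/3   -7/3 ]
  [ 0  1   4     -2     -5 ]
  [ 0  3  12  -17/3  -44/3 ]
ρ3 → ρ3 − 3·ρ2
  [ 1  0  -1  -1/3  -7/3 ]
  [ 0  1   4    -2    -5 ]
  [ 0  0   0   1/3   1/3 ]
ρ3 → 3·ρ3
  [ 1  0  -1  -1/3  -7/3 ]
  [ 0  1   4    -2    -5 ]
  [ 0  0   0     1     1 ]
ρ2 → ρ2 + 2·ρ3
  [ 1  0  -1  -1/3  -7/3 ]
  [ 0  1   4     0    -3 ]
  [ 0  0   0     1     1 ]
ρ1 → ρ1 + 1/3·ρ3
  [ 1  0  -1  0  -2 ]
  [ 0  1   4  0  -3 ]
  [ 0  0   0  1   1 ]
The reduced form has 3 nonzero rows.

rank = 3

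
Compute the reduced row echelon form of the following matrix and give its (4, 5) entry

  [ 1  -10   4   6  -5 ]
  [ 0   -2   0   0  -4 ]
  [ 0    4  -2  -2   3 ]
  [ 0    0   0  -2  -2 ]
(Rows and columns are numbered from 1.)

Multiply R2 by -1/2.
  [ 1  -10   4   6  -5 ]
  [ 0    1   0   0   2 ]
  [ 0    4  -2  -2   3 ]
  [ 0    0   0  -2  -2 ]
Subtract 4 times R2 from R3.
  [ 1  -10   4   6  -5 ]
  [ 0    1   0   0   2 ]
  [ 0    0  -2  -2  -5 ]
  [ 0    0   0  -2  -2 ]
Multiply R3 by -1/2.
  [ 1  -10  4   6   -5 ]
  [ 0    1  0   0    2 ]
  [ 0    0  1   1  5/2 ]
  [ 0    0  0  -2   -2 ]
Multiply R4 by -1/2.
  [ 1  -10  4  6   -5 ]
  [ 0    1  0  0    2 ]
  [ 0    0  1  1  5/2 ]
  [ 0    0  0  1    1 ]
Subtract R4 from R3.
  [ 1  -10  4  6   -5 ]
  [ 0    1  0  0    2 ]
  [ 0    0  1  0  3/2 ]
  [ 0    0  0  1    1 ]
Subtract 6 times R4 from R1.
  [ 1  -10  4  0  -11 ]
  [ 0    1  0  0    2 ]
  [ 0    0  1  0  3/2 ]
  [ 0    0  0  1    1 ]
Subtract 4 times R3 from R1.
  [ 1  -10  0  0  -17 ]
  [ 0    1  0  0    2 ]
  [ 0    0  1  0  3/2 ]
  [ 0    0  0  1    1 ]
Add 10 times R2 to R1.
  [ 1  0  0  0    3 ]
  [ 0  1  0  0    2 ]
  [ 0  0  1  0  3/2 ]
  [ 0  0  0  1    1 ]

1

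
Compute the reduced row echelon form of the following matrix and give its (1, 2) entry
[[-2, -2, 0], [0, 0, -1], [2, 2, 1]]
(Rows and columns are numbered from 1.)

ρ1 -> -1/2·ρ1
  [ 1  1   0 ]
  [ 0  0  -1 ]
  [ 2  2   1 ]
ρ3 -> ρ3 − 2·ρ1
  [ 1  1   0 ]
  [ 0  0  -1 ]
  [ 0  0   1 ]
ρ2 -> -1·ρ2
  [ 1  1  0 ]
  [ 0  0  1 ]
  [ 0  0  1 ]
ρ3 -> ρ3 − ρ2
  [ 1  1  0 ]
  [ 0  0  1 ]
  [ 0  0  0 ]

1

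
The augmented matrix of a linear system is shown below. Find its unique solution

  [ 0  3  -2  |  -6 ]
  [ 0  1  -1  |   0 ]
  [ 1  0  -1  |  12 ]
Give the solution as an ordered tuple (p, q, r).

(6, -6, -6)

R1 <=> R3
  [ 1  0  -1  |  12 ]
  [ 0  1  -1  |   0 ]
  [ 0  3  -2  |  -6 ]
R3 → R3 − 3·R2
  [ 1  0  -1  |  12 ]
  [ 0  1  -1  |   0 ]
  [ 0  0   1  |  -6 ]
R2 → R2 + R3
  [ 1  0  -1  |  12 ]
  [ 0  1   0  |  -6 ]
  [ 0  0   1  |  -6 ]
R1 → R1 + R3
  [ 1  0  0  |   6 ]
  [ 0  1  0  |  -6 ]
  [ 0  0  1  |  -6 ]
Reading off the last column: p = 6, q = -6, r = -6.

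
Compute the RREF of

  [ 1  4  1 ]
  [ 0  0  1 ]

[[1, 4, 0], [0, 0, 1]]

R1 → R1 − R2
  [ 1  4  0 ]
  [ 0  0  1 ]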